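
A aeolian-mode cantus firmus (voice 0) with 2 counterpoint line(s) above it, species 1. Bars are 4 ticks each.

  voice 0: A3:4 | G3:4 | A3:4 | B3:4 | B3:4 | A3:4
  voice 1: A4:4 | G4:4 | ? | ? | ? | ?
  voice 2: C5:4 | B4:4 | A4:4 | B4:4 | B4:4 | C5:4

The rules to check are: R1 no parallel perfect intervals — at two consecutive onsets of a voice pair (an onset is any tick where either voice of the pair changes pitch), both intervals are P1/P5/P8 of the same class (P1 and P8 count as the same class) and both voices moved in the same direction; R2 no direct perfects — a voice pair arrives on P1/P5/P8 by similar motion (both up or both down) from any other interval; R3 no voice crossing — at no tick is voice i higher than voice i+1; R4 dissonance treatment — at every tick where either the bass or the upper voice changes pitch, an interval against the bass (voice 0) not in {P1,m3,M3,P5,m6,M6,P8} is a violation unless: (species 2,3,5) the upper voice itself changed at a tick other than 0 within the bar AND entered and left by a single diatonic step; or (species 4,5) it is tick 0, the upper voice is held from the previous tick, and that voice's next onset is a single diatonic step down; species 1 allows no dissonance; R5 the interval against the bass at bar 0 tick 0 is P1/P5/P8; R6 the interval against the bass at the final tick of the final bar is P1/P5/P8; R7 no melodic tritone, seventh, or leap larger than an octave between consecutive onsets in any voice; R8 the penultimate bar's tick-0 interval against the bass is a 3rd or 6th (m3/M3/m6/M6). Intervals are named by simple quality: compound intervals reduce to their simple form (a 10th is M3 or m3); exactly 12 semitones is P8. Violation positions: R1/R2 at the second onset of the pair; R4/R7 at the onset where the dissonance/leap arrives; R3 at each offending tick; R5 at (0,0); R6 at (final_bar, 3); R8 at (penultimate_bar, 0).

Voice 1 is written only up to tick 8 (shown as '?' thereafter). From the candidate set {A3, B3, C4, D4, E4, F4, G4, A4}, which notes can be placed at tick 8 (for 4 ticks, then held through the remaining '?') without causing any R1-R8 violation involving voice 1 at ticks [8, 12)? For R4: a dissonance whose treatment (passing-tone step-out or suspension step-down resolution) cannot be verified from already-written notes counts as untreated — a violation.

{C4, E4, F4}

A3: violates R2,R7
B3: violates R4
C4: legal
D4: violates R2,R4
E4: legal
F4: legal
G4: violates R4
A4: violates R1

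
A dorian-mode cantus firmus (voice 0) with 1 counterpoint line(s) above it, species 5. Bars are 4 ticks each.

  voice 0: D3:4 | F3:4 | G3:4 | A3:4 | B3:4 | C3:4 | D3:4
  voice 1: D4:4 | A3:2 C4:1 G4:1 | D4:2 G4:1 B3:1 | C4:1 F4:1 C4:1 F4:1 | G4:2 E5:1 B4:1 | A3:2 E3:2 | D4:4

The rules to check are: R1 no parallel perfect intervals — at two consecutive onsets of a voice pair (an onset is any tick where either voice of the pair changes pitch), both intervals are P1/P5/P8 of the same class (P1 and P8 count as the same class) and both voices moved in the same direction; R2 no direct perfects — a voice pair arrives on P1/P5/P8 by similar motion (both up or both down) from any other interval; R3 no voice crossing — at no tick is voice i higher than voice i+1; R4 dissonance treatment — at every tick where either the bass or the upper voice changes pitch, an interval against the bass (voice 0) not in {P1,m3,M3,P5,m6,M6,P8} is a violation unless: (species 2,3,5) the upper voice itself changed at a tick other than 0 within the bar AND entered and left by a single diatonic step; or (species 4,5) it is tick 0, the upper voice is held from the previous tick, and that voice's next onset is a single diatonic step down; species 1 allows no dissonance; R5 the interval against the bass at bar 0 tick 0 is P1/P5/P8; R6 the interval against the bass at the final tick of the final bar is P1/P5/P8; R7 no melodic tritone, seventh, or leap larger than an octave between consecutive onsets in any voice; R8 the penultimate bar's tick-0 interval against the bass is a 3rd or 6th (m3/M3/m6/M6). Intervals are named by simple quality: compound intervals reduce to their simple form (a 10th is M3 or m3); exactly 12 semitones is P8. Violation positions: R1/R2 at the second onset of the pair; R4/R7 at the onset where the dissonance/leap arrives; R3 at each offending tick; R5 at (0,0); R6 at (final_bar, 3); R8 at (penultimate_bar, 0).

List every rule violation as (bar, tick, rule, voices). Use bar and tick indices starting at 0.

bar 0: v0=D3 v1=D4 downbeat P8
bar 1: v0=F3 v1=A3 downbeat M3
bar 2: v0=G3 v1=D4 downbeat P5
bar 3: v0=A3 v1=C4 downbeat m3
bar 4: v0=B3 v1=G4 downbeat m6
bar 5: v0=C3 v1=A3 downbeat M6
bar 6: v0=D3 v1=D4 downbeat P8
  -> R4 @ bar 1 tick 3 v(0, 1): F3/G4 M2 untreated
  -> R4 @ bar 4 tick 2 v(0, 1): B3/E5 P4 untreated
  -> R7 @ bar 5 tick 0 v(0,): B3->C3 leap 11st
  -> R7 @ bar 5 tick 0 v(1,): B4->A3 leap 14st
  -> R2 @ bar 6 tick 0 v(0, 1): C3/E3 M3 -> D3/D4 P8 similar
  -> R7 @ bar 6 tick 0 v(1,): E3->D4 leap 10st

(1, 3, R4, (0, 1))
(4, 2, R4, (0, 1))
(5, 0, R7, (0,))
(5, 0, R7, (1,))
(6, 0, R2, (0, 1))
(6, 0, R7, (1,))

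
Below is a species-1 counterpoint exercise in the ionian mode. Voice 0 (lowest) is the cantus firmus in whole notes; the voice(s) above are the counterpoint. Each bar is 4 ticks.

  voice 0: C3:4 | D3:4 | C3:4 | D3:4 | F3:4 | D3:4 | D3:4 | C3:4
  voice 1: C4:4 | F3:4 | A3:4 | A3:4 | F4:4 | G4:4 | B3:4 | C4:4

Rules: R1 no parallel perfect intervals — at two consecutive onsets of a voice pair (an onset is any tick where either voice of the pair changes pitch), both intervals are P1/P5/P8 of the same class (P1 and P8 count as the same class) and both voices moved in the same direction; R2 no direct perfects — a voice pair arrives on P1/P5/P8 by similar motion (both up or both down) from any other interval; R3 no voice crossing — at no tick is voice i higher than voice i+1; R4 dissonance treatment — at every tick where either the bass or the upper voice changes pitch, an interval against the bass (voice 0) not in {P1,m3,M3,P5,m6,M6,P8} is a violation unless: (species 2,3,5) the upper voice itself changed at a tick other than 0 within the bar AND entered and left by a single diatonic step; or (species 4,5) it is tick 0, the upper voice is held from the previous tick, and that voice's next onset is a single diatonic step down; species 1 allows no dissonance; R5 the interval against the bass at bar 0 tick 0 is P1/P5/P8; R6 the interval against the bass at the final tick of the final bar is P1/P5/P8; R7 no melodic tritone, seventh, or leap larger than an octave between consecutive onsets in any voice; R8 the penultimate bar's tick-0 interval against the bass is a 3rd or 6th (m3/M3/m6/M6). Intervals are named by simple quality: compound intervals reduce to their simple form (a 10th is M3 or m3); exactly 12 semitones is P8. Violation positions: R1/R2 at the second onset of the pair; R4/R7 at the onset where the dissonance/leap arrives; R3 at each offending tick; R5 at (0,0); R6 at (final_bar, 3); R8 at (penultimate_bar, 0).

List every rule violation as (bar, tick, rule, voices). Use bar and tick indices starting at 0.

(4, 0, R2, (0, 1))
(5, 0, R4, (0, 1))

bar 0: v0=C3 v1=C4 downbeat P8
bar 1: v0=D3 v1=F3 downbeat m3
bar 2: v0=C3 v1=A3 downbeat M6
bar 3: v0=D3 v1=A3 downbeat P5
bar 4: v0=F3 v1=F4 downbeat P8
bar 5: v0=D3 v1=G4 downbeat P4
bar 6: v0=D3 v1=B3 downbeat M6
bar 7: v0=C3 v1=C4 downbeat P8
  -> R2 @ bar 4 tick 0 v(0, 1): D3/A3 P5 -> F3/F4 P8 similar
  -> R4 @ bar 5 tick 0 v(0, 1): D3/G4 P4 untreated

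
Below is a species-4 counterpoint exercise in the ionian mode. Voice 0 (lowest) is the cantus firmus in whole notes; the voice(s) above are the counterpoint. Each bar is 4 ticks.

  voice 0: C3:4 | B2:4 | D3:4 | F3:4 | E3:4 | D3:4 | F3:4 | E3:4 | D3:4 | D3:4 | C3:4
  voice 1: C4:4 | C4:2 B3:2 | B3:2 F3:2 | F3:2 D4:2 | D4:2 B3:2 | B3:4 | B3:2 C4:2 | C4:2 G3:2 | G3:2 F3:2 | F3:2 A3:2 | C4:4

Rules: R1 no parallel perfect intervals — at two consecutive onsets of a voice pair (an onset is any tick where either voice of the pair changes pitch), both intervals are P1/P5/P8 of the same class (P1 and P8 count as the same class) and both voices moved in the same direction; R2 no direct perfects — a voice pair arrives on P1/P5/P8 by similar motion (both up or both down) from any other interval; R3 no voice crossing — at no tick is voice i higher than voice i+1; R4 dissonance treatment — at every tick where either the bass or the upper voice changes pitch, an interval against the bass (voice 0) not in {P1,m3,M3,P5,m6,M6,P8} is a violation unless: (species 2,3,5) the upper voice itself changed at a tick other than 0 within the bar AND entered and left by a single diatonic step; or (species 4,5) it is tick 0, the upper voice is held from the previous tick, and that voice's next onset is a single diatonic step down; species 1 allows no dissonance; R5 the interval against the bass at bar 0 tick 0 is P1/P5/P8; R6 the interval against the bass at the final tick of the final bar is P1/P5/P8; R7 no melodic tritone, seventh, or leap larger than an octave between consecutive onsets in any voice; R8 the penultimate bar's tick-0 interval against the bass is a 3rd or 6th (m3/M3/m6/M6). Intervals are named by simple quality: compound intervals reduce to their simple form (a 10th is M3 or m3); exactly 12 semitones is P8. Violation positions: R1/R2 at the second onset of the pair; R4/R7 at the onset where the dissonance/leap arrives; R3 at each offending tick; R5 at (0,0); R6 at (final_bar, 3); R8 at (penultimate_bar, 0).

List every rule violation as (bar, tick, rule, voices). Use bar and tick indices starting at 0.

bar 0: v0=C3 v1=C4 downbeat P8
bar 1: v0=B2 v1=C4 downbeat m2
bar 2: v0=D3 v1=B3 downbeat M6
bar 3: v0=F3 v1=F3 downbeat P1
bar 4: v0=E3 v1=D4 downbeat m7
bar 5: v0=D3 v1=B3 downbeat M6
bar 6: v0=F3 v1=B3 downbeat TT
bar 7: v0=E3 v1=C4 downbeat m6
bar 8: v0=D3 v1=G3 downbeat P4
bar 9: v0=D3 v1=F3 downbeat m3
bar 10: v0=C3 v1=C4 downbeat P8
  -> R7 @ bar 2 tick 2 v(1,): B3->F3 leap 6st
  -> R4 @ bar 4 tick 0 v(0, 1): E3/D4 m7 untreated
  -> R4 @ bar 6 tick 0 v(0, 1): F3/B3 TT untreated

(2, 2, R7, (1,))
(4, 0, R4, (0, 1))
(6, 0, R4, (0, 1))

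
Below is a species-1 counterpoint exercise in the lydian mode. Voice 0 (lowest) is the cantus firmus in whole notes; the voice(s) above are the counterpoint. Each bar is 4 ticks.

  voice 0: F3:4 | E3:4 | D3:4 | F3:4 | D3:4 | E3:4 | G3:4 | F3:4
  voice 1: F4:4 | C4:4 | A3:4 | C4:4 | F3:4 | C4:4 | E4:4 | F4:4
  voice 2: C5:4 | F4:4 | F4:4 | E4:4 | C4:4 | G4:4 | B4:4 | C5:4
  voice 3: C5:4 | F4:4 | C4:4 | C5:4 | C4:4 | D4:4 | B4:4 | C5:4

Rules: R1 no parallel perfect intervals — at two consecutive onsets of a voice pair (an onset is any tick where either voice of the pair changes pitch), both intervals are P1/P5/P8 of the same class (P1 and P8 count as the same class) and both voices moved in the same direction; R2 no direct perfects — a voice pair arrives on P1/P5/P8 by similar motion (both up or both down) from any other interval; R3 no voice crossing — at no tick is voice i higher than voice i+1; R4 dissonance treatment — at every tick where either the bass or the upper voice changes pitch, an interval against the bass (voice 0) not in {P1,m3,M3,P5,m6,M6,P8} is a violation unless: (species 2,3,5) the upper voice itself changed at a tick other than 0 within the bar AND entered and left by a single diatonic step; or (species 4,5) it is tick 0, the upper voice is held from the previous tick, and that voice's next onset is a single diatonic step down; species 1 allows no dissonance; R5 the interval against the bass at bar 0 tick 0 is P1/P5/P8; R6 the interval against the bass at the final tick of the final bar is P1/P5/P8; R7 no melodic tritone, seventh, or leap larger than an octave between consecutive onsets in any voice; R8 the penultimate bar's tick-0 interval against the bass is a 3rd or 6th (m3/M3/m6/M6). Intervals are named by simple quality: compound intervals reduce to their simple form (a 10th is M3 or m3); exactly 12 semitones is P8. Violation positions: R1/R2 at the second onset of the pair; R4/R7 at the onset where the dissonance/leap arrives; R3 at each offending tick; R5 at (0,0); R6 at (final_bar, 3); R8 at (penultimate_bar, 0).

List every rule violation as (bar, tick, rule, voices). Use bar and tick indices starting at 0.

bar 0: v0=F3 v1=F4 v2=C5 v3=C5 downbeat P5
bar 1: v0=E3 v1=C4 v2=F4 v3=F4 downbeat m2
bar 2: v0=D3 v1=A3 v2=F4 v3=C4 downbeat m7
bar 3: v0=F3 v1=C4 v2=E4 v3=C5 downbeat P5
bar 4: v0=D3 v1=F3 v2=C4 v3=C4 downbeat m7
bar 5: v0=E3 v1=C4 v2=G4 v3=D4 downbeat m7
bar 6: v0=G3 v1=E4 v2=B4 v3=B4 downbeat M3
bar 7: v0=F3 v1=F4 v2=C5 v3=C5 downbeat P5
  -> R1 @ bar 1 tick 0 v(2, 3): C5/C5 P1 -> F4/F4 P1 similar
  -> R4 @ bar 1 tick 0 v(0, 2): E3/F4 m2 untreated
  -> R4 @ bar 1 tick 0 v(0, 3): E3/F4 m2 untreated
  -> R2 @ bar 2 tick 0 v(0, 1): E3/C4 m6 -> D3/A3 P5 similar
  -> R3 @ bar 2 tick 0 v(2, 3): F4 above C4
  -> R4 @ bar 2 tick 0 v(0, 3): D3/C4 m7 untreated
  -> R3 @ bar 2 tick 1 v(2, 3): F4 above C4
  -> R3 @ bar 2 tick 2 v(2, 3): F4 above C4
  -> R3 @ bar 2 tick 3 v(2, 3): F4 above C4
  -> R1 @ bar 3 tick 0 v(0, 1): D3/A3 P5 -> F3/C4 P5 similar
  -> R2 @ bar 3 tick 0 v(0, 3): D3/C4 m7 -> F3/C5 P5 similar
  -> R2 @ bar 3 tick 0 v(1, 3): A3/C4 m3 -> C4/C5 P8 similar
  -> R4 @ bar 3 tick 0 v(0, 2): F3/E4 M7 untreated
  -> R2 @ bar 4 tick 0 v(1, 2): C4/E4 M3 -> F3/C4 P5 similar
  -> R2 @ bar 4 tick 0 v(1, 3): C4/C5 P8 -> F3/C4 P5 similar
  -> R2 @ bar 4 tick 0 v(2, 3): E4/C5 m6 -> C4/C4 P1 similar
  -> R4 @ bar 4 tick 0 v(0, 2): D3/C4 m7 untreated
  -> R4 @ bar 4 tick 0 v(0, 3): D3/C4 m7 untreated
  -> R1 @ bar 5 tick 0 v(1, 2): F3/C4 P5 -> C4/G4 P5 similar
  -> R3 @ bar 5 tick 0 v(2, 3): G4 above D4
  -> R4 @ bar 5 tick 0 v(0, 3): E3/D4 m7 untreated
  -> R3 @ bar 5 tick 1 v(2, 3): G4 above D4
  -> R3 @ bar 5 tick 2 v(2, 3): G4 above D4
  -> R3 @ bar 5 tick 3 v(2, 3): G4 above D4
  -> R1 @ bar 6 tick 0 v(1, 2): C4/G4 P5 -> E4/B4 P5 similar
  -> R2 @ bar 6 tick 0 v(1, 3): C4/D4 M2 -> E4/B4 P5 similar
  -> R2 @ bar 6 tick 0 v(2, 3): G4/D4 P4 -> B4/B4 P1 similar
  -> R1 @ bar 7 tick 0 v(1, 2): E4/B4 P5 -> F4/C5 P5 similar
  -> R1 @ bar 7 tick 0 v(1, 3): E4/B4 P5 -> F4/C5 P5 similar
  -> R1 @ bar 7 tick 0 v(2, 3): B4/B4 P1 -> C5/C5 P1 similar

(1, 0, R1, (2, 3))
(1, 0, R4, (0, 2))
(1, 0, R4, (0, 3))
(2, 0, R2, (0, 1))
(2, 0, R3, (2, 3))
(2, 0, R4, (0, 3))
(2, 1, R3, (2, 3))
(2, 2, R3, (2, 3))
(2, 3, R3, (2, 3))
(3, 0, R1, (0, 1))
(3, 0, R2, (0, 3))
(3, 0, R2, (1, 3))
(3, 0, R4, (0, 2))
(4, 0, R2, (1, 2))
(4, 0, R2, (1, 3))
(4, 0, R2, (2, 3))
(4, 0, R4, (0, 2))
(4, 0, R4, (0, 3))
(5, 0, R1, (1, 2))
(5, 0, R3, (2, 3))
(5, 0, R4, (0, 3))
(5, 1, R3, (2, 3))
(5, 2, R3, (2, 3))
(5, 3, R3, (2, 3))
(6, 0, R1, (1, 2))
(6, 0, R2, (1, 3))
(6, 0, R2, (2, 3))
(7, 0, R1, (1, 2))
(7, 0, R1, (1, 3))
(7, 0, R1, (2, 3))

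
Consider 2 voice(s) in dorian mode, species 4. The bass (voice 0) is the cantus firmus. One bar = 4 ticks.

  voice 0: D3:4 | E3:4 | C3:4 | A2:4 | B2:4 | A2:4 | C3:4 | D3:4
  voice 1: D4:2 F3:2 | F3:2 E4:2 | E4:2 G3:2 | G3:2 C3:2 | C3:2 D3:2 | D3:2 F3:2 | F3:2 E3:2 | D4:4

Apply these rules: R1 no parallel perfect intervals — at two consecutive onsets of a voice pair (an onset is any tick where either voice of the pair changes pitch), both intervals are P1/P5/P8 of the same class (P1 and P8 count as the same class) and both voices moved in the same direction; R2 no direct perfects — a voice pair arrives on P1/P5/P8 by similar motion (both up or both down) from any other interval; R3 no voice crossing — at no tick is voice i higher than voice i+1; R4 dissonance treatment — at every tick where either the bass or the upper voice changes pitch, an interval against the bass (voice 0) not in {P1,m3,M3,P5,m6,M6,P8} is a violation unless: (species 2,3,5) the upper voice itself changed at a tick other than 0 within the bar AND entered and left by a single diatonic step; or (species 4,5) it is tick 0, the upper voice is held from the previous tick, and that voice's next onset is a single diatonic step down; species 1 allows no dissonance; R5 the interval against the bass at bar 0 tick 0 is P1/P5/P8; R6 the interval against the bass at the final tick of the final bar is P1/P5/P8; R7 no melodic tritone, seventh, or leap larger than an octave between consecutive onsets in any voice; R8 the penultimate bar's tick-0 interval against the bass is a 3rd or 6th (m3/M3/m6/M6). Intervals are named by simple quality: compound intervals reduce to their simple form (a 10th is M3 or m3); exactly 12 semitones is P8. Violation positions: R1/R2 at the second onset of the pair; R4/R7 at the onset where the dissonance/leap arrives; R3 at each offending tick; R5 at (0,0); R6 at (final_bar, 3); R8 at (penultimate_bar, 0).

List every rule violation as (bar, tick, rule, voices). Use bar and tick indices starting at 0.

bar 0: v0=D3 v1=D4 downbeat P8
bar 1: v0=E3 v1=F3 downbeat m2
bar 2: v0=C3 v1=E4 downbeat M3
bar 3: v0=A2 v1=G3 downbeat m7
bar 4: v0=B2 v1=C3 downbeat m2
bar 5: v0=A2 v1=D3 downbeat P4
bar 6: v0=C3 v1=F3 downbeat P4
bar 7: v0=D3 v1=D4 downbeat P8
  -> R4 @ bar 1 tick 0 v(0, 1): E3/F3 m2 untreated
  -> R7 @ bar 1 tick 2 v(1,): F3->E4 leap 11st
  -> R4 @ bar 3 tick 0 v(0, 1): A2/G3 m7 untreated
  -> R4 @ bar 4 tick 0 v(0, 1): B2/C3 m2 untreated
  -> R4 @ bar 5 tick 0 v(0, 1): A2/D3 P4 untreated
  -> R8 @ bar 6 tick 0 v(0, 1): penult P4 not 3rd/6th
  -> R2 @ bar 7 tick 0 v(0, 1): C3/E3 M3 -> D3/D4 P8 similar
  -> R7 @ bar 7 tick 0 v(1,): E3->D4 leap 10st

(1, 0, R4, (0, 1))
(1, 2, R7, (1,))
(3, 0, R4, (0, 1))
(4, 0, R4, (0, 1))
(5, 0, R4, (0, 1))
(6, 0, R8, (0, 1))
(7, 0, R2, (0, 1))
(7, 0, R7, (1,))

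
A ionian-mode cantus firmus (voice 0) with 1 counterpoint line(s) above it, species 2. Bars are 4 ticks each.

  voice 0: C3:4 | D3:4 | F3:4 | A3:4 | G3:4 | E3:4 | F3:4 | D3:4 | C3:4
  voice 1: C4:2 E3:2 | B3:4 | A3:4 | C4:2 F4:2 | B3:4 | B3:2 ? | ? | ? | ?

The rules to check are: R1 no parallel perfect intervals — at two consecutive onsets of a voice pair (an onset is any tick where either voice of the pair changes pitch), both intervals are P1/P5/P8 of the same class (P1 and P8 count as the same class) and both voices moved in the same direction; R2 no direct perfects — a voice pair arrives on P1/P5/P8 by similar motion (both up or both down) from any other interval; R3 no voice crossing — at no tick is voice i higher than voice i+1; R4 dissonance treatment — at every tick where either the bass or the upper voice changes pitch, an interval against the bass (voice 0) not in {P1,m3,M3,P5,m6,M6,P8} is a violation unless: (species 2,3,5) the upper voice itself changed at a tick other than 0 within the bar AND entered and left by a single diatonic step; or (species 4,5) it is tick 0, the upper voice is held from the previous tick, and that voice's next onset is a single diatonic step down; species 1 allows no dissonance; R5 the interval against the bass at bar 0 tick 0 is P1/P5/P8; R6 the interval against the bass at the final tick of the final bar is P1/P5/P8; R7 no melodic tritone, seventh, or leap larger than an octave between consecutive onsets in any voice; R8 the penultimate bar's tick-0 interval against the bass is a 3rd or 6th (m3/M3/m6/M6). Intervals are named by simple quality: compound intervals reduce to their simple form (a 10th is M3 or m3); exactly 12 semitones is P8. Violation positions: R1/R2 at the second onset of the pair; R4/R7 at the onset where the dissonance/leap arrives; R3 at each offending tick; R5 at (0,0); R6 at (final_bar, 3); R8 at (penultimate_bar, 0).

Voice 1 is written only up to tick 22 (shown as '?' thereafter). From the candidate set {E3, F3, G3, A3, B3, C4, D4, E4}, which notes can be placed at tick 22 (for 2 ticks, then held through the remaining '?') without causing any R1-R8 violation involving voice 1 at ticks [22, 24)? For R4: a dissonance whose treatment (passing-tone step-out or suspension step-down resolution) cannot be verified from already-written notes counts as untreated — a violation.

E3: legal
F3: violates R4,R7
G3: legal
A3: violates R4
B3: legal
C4: legal
D4: violates R4
E4: legal

{B3, C4, E3, E4, G3}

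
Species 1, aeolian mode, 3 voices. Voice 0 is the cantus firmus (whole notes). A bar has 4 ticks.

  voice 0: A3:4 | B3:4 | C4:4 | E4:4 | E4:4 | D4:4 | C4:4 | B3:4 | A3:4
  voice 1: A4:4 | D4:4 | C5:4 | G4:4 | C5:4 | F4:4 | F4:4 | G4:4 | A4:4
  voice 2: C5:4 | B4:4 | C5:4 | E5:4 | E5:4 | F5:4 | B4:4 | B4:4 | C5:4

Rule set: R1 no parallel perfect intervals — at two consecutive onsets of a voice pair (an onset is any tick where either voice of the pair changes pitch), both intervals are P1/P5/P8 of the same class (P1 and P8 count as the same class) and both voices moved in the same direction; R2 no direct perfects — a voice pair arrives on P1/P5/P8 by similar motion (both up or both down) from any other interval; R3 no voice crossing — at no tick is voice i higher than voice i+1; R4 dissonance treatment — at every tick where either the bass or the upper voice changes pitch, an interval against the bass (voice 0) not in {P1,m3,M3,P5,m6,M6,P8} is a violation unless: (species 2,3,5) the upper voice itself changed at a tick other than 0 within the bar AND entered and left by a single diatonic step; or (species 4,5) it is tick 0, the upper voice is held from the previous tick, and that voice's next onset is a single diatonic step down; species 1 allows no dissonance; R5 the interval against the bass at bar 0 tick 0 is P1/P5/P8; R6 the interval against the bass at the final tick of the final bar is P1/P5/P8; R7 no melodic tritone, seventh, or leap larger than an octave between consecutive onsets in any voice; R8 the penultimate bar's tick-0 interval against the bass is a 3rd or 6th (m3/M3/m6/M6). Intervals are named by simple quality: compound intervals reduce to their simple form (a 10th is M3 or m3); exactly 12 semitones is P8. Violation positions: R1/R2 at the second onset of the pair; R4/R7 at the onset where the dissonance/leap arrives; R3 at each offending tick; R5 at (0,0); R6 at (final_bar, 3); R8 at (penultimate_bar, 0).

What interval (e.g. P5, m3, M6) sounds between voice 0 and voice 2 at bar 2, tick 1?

voice 0=C4 voice 2=C5 -> P8

P8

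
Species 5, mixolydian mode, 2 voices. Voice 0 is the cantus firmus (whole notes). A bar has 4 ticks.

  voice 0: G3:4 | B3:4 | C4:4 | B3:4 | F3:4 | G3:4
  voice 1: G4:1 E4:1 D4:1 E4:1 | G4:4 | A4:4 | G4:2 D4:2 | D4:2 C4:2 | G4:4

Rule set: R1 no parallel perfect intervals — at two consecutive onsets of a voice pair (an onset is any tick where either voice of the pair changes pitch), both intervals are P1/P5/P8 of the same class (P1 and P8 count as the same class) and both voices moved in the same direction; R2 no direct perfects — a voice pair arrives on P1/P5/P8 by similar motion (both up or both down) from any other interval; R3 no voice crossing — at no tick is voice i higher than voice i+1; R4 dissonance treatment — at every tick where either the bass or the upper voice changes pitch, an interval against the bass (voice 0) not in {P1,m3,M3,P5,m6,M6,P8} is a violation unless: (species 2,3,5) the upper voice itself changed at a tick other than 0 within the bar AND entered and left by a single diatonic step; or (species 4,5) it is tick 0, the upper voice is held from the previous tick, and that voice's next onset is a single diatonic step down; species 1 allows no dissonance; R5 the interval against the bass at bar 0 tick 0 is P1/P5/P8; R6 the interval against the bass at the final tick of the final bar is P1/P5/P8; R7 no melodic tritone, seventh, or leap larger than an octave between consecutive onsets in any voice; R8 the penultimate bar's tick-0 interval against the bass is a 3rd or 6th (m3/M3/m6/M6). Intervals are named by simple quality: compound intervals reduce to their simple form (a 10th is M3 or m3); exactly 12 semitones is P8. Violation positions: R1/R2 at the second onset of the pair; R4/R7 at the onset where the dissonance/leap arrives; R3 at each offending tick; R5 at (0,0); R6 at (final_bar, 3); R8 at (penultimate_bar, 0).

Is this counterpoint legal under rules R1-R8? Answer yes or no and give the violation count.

No (2 violations)

bar 0: v0=G3 v1=G4 (P8)
bar 1: v0=B3 v1=G4 (m6)
bar 2: v0=C4 v1=A4 (M6)
bar 3: v0=B3 v1=G4 (m6)
bar 4: v0=F3 v1=D4 (M6)
bar 5: v0=G3 v1=G4 (P8)
  R7 @ bar4.0: B3->F3 leap 6st
  R2 @ bar5.0: F3/C4 P5 -> G3/G4 P8 similar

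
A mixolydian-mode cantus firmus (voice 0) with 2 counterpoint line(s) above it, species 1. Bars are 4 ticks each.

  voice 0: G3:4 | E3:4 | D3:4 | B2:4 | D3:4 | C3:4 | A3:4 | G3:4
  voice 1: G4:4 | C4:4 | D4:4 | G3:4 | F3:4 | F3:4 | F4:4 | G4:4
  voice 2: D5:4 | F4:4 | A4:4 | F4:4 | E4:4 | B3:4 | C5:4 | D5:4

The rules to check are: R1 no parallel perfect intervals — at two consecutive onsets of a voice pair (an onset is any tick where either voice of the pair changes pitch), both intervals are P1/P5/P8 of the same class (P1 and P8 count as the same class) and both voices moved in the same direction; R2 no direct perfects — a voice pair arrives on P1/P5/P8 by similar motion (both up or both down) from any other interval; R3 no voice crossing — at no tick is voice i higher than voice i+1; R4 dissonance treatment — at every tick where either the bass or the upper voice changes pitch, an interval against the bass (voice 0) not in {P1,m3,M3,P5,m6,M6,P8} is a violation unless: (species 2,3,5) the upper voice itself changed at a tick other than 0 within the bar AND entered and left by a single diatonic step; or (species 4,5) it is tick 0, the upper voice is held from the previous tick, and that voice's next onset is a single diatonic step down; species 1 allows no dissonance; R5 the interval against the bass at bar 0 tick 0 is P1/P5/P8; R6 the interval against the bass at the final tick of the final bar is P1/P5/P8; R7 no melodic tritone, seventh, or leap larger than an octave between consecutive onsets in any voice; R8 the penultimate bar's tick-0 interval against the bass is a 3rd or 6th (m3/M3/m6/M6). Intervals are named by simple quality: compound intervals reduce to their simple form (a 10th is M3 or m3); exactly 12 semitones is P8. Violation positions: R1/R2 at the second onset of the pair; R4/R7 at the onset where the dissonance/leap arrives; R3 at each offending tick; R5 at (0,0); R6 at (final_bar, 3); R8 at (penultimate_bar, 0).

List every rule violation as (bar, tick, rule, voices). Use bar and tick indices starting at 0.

(1, 0, R4, (0, 2))
(2, 0, R2, (1, 2))
(3, 0, R4, (0, 2))
(4, 0, R4, (0, 2))
(5, 0, R4, (0, 1))
(5, 0, R4, (0, 2))
(6, 0, R2, (1, 2))
(6, 0, R7, (2,))
(7, 0, R1, (1, 2))

bar 0: v0=G3 v1=G4 v2=D5 downbeat P5
bar 1: v0=E3 v1=C4 v2=F4 downbeat m2
bar 2: v0=D3 v1=D4 v2=A4 downbeat P5
bar 3: v0=B2 v1=G3 v2=F4 downbeat TT
bar 4: v0=D3 v1=F3 v2=E4 downbeat M2
bar 5: v0=C3 v1=F3 v2=B3 downbeat M7
bar 6: v0=A3 v1=F4 v2=C5 downbeat m3
bar 7: v0=G3 v1=G4 v2=D5 downbeat P5
  -> R4 @ bar 1 tick 0 v(0, 2): E3/F4 m2 untreated
  -> R2 @ bar 2 tick 0 v(1, 2): C4/F4 P4 -> D4/A4 P5 similar
  -> R4 @ bar 3 tick 0 v(0, 2): B2/F4 TT untreated
  -> R4 @ bar 4 tick 0 v(0, 2): D3/E4 M2 untreated
  -> R4 @ bar 5 tick 0 v(0, 1): C3/F3 P4 untreated
  -> R4 @ bar 5 tick 0 v(0, 2): C3/B3 M7 untreated
  -> R2 @ bar 6 tick 0 v(1, 2): F3/B3 TT -> F4/C5 P5 similar
  -> R7 @ bar 6 tick 0 v(2,): B3->C5 leap 13st
  -> R1 @ bar 7 tick 0 v(1, 2): F4/C5 P5 -> G4/D5 P5 similar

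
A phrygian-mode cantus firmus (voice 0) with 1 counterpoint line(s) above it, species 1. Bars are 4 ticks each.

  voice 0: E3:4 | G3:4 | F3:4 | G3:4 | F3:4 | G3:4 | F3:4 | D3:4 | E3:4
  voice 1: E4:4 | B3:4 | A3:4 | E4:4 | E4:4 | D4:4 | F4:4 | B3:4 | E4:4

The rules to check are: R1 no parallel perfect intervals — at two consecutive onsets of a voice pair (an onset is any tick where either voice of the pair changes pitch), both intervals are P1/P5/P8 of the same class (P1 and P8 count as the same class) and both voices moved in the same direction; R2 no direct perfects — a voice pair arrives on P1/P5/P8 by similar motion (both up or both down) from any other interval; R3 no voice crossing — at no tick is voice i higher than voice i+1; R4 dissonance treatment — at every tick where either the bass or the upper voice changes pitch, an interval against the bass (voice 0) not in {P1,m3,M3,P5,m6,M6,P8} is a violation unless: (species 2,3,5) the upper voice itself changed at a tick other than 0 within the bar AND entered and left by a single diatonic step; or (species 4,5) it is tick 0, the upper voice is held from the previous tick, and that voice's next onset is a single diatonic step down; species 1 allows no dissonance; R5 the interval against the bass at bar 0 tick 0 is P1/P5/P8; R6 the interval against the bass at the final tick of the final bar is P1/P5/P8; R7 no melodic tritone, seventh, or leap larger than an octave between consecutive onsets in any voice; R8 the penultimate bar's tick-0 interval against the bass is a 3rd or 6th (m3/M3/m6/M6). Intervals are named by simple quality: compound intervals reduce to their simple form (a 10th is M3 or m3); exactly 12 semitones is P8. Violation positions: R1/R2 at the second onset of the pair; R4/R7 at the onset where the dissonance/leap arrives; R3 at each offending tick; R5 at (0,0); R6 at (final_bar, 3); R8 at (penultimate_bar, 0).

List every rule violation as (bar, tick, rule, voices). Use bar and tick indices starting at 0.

(4, 0, R4, (0, 1))
(7, 0, R7, (1,))
(8, 0, R2, (0, 1))

bar 0: v0=E3 v1=E4 downbeat P8
bar 1: v0=G3 v1=B3 downbeat M3
bar 2: v0=F3 v1=A3 downbeat M3
bar 3: v0=G3 v1=E4 downbeat M6
bar 4: v0=F3 v1=E4 downbeat M7
bar 5: v0=G3 v1=D4 downbeat P5
bar 6: v0=F3 v1=F4 downbeat P8
bar 7: v0=D3 v1=B3 downbeat M6
bar 8: v0=E3 v1=E4 downbeat P8
  -> R4 @ bar 4 tick 0 v(0, 1): F3/E4 M7 untreated
  -> R7 @ bar 7 tick 0 v(1,): F4->B3 leap 6st
  -> R2 @ bar 8 tick 0 v(0, 1): D3/B3 M6 -> E3/E4 P8 similar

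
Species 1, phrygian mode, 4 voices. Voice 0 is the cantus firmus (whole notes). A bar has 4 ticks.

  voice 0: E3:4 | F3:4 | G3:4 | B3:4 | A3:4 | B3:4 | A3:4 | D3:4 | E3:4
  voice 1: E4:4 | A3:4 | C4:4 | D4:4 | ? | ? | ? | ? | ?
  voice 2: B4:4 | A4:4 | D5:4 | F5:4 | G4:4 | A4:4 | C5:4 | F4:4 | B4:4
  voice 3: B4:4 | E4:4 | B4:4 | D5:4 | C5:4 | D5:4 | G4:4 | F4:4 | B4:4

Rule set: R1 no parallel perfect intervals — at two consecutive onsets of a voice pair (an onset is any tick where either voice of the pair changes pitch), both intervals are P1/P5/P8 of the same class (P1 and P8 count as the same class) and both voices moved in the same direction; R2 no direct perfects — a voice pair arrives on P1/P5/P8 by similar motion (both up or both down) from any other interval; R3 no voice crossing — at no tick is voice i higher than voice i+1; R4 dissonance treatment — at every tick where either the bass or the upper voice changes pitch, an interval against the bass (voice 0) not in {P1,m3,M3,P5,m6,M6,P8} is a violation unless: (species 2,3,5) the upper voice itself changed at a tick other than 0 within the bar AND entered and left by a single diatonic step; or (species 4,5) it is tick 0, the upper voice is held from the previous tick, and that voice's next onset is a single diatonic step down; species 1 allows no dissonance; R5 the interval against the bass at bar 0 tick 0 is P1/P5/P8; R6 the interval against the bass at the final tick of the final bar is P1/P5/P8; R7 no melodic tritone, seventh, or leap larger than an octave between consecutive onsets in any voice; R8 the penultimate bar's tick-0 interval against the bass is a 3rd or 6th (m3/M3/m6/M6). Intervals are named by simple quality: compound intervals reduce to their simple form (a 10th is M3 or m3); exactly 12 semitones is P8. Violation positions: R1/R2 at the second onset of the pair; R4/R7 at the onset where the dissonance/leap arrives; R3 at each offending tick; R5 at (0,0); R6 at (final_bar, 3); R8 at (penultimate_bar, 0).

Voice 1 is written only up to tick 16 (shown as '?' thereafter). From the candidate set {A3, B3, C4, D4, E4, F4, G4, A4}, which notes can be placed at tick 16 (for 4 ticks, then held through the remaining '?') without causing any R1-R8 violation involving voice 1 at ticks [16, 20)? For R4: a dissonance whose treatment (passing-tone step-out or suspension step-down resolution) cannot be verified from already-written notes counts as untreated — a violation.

A3: violates R2
B3: violates R4
C4: violates R1,R2
D4: violates R4
E4: legal
F4: legal
G4: violates R4
A4: violates R3

{E4, F4}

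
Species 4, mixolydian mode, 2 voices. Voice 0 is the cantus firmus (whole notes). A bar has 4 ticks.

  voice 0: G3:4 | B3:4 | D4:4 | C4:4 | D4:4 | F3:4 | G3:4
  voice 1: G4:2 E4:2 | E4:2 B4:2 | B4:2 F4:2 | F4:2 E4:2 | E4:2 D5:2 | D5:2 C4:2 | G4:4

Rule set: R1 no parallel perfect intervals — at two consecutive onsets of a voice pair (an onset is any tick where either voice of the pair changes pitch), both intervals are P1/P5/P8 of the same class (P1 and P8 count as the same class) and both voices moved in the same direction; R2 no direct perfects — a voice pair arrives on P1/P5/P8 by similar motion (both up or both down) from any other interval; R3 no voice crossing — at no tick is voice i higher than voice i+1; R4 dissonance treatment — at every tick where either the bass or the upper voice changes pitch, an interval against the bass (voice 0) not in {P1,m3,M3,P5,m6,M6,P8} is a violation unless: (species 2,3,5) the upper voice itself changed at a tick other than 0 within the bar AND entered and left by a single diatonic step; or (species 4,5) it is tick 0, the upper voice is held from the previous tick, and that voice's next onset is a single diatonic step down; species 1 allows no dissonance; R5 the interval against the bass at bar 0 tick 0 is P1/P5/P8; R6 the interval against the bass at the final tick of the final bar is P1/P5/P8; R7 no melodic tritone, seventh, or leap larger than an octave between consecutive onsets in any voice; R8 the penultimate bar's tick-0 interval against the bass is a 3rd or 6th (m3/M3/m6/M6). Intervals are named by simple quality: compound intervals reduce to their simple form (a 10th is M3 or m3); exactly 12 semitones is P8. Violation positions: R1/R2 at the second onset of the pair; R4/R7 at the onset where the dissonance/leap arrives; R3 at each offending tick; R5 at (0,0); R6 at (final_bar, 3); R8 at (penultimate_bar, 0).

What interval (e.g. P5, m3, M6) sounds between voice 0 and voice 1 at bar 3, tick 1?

voice 0=C4 voice 1=F4 -> P4

P4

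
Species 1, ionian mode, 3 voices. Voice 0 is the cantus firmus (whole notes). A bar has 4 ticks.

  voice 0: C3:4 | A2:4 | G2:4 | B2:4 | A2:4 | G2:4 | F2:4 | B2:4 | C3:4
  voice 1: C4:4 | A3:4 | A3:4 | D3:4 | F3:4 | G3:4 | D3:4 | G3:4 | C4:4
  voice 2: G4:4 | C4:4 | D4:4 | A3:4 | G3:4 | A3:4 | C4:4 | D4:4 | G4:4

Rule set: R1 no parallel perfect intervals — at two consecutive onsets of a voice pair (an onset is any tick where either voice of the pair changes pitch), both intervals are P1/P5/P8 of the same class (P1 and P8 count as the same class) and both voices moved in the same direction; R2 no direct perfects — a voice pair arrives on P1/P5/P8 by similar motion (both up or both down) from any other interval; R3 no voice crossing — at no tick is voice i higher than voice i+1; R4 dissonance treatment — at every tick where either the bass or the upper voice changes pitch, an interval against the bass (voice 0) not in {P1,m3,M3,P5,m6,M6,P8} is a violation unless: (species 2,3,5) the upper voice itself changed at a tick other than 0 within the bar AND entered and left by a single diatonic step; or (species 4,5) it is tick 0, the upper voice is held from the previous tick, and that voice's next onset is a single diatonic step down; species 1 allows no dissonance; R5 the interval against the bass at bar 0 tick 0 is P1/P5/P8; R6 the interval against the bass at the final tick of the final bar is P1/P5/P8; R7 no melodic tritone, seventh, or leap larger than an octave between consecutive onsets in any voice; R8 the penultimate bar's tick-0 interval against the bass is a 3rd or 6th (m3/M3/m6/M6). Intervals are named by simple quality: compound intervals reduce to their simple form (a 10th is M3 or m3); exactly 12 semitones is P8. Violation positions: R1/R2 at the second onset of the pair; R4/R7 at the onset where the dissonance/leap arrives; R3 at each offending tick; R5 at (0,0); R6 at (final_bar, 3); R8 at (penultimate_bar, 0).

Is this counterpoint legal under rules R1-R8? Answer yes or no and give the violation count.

No (11 violations)

bar 0: v0=C3 v1=C4 v2=G4 (P5)
bar 1: v0=A2 v1=A3 v2=C4 (m3)
bar 2: v0=G2 v1=A3 v2=D4 (P5)
bar 3: v0=B2 v1=D3 v2=A3 (m7)
bar 4: v0=A2 v1=F3 v2=G3 (m7)
bar 5: v0=G2 v1=G3 v2=A3 (M2)
bar 6: v0=F2 v1=D3 v2=C4 (P5)
bar 7: v0=B2 v1=G3 v2=D4 (m3)
bar 8: v0=C3 v1=C4 v2=G4 (P5)
  R1 @ bar1.0: C3/C4 P8 -> A2/A3 P8 similar
  R4 @ bar2.0: G2/A3 M2 untreated
  R2 @ bar3.0: A3/D4 P4 -> D3/A3 P5 similar
  R4 @ bar3.0: B2/A3 m7 untreated
  R4 @ bar4.0: A2/G3 m7 untreated
  R4 @ bar5.0: G2/A3 M2 untreated
  R2 @ bar7.0: D3/C4 m7 -> G3/D4 P5 similar
  R7 @ bar7.0: F2->B2 leap 6st
  R1 @ bar8.0: G3/D4 P5 -> C4/G4 P5 similar
  R2 @ bar8.0: B2/G3 m6 -> C3/C4 P8 similar
  R2 @ bar8.0: B2/D4 m3 -> C3/G4 P5 similar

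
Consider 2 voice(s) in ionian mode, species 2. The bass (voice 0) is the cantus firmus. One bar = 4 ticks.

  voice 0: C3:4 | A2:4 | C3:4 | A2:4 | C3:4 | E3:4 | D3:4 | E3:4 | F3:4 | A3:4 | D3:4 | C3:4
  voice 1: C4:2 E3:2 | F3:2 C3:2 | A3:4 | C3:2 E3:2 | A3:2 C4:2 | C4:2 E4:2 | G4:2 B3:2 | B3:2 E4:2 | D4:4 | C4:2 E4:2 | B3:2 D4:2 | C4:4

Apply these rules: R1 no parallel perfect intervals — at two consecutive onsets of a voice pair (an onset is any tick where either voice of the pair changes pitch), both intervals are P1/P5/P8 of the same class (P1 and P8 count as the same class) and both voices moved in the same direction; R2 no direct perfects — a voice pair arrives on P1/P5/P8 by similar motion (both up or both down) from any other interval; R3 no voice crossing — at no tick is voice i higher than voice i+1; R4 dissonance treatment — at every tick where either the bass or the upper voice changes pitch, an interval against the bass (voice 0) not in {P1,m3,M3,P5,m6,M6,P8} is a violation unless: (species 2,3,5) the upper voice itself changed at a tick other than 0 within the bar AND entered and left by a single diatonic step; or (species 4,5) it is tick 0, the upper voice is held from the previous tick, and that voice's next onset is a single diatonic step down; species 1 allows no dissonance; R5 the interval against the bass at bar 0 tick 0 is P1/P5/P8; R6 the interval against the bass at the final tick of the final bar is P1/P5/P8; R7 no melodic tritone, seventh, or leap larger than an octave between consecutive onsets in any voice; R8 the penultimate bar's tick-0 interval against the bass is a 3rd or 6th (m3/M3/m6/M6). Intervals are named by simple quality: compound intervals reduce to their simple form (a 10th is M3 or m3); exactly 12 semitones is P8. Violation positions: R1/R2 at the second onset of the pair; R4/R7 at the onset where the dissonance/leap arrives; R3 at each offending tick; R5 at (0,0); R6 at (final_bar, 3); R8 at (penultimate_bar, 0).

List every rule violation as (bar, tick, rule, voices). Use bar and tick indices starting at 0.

(6, 0, R4, (0, 1))
(11, 0, R1, (0, 1))

bar 0: v0=C3 v1=C4 downbeat P8
bar 1: v0=A2 v1=F3 downbeat m6
bar 2: v0=C3 v1=A3 downbeat M6
bar 3: v0=A2 v1=C3 downbeat m3
bar 4: v0=C3 v1=A3 downbeat M6
bar 5: v0=E3 v1=C4 downbeat m6
bar 6: v0=D3 v1=G4 downbeat P4
bar 7: v0=E3 v1=B3 downbeat P5
bar 8: v0=F3 v1=D4 downbeat M6
bar 9: v0=A3 v1=C4 downbeat m3
bar 10: v0=D3 v1=B3 downbeat M6
bar 11: v0=C3 v1=C4 downbeat P8
  -> R4 @ bar 6 tick 0 v(0, 1): D3/G4 P4 untreated
  -> R1 @ bar 11 tick 0 v(0, 1): D3/D4 P8 -> C3/C4 P8 similar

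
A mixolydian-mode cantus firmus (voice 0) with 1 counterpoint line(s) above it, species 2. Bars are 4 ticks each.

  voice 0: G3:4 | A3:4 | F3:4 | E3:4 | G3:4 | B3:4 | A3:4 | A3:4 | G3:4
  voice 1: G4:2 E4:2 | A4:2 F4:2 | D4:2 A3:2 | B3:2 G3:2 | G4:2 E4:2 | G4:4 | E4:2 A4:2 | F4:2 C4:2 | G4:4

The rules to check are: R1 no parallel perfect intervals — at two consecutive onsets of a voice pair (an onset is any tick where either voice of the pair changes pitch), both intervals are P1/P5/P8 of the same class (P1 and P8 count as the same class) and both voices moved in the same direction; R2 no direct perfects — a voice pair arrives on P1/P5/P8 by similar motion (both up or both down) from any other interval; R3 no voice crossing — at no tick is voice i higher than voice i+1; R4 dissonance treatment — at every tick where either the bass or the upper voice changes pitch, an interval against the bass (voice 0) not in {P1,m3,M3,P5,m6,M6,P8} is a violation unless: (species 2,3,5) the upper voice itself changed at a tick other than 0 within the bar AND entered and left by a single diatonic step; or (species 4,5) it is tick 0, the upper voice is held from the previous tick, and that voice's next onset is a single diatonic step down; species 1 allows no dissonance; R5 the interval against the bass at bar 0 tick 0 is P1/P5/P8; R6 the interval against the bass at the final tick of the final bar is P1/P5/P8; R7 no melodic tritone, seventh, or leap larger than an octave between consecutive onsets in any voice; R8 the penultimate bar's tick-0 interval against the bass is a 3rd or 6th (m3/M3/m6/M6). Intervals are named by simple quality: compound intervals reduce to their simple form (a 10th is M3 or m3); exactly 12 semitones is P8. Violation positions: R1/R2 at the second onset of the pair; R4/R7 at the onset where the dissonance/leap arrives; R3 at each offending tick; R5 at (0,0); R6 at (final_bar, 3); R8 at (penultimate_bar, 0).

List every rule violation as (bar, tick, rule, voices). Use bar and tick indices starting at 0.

bar 0: v0=G3 v1=G4 downbeat P8
bar 1: v0=A3 v1=A4 downbeat P8
bar 2: v0=F3 v1=D4 downbeat M6
bar 3: v0=E3 v1=B3 downbeat P5
bar 4: v0=G3 v1=G4 downbeat P8
bar 5: v0=B3 v1=G4 downbeat m6
bar 6: v0=A3 v1=E4 downbeat P5
bar 7: v0=A3 v1=F4 downbeat m6
bar 8: v0=G3 v1=G4 downbeat P8
  -> R2 @ bar 1 tick 0 v(0, 1): G3/E4 M6 -> A3/A4 P8 similar
  -> R2 @ bar 4 tick 0 v(0, 1): E3/G3 m3 -> G3/G4 P8 similar
  -> R2 @ bar 6 tick 0 v(0, 1): B3/G4 m6 -> A3/E4 P5 similar

(1, 0, R2, (0, 1))
(4, 0, R2, (0, 1))
(6, 0, R2, (0, 1))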